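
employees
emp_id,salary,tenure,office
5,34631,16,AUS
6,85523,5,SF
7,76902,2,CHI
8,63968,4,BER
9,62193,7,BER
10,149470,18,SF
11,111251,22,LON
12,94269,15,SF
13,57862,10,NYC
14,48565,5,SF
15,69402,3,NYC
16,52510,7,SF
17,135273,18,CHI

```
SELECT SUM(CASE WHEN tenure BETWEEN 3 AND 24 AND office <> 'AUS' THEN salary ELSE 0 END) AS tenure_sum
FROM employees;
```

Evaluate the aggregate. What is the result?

930286

emp_id=5: ✗
emp_id=6: ✓ → 85523
emp_id=7: ✗
emp_id=8: ✓ → 63968
emp_id=9: ✓ → 62193
emp_id=10: ✓ → 149470
emp_id=11: ✓ → 111251
emp_id=12: ✓ → 94269
emp_id=13: ✓ → 57862
emp_id=14: ✓ → 48565
emp_id=15: ✓ → 69402
emp_id=16: ✓ → 52510
emp_id=17: ✓ → 135273
tenure_sum = 85523 + 63968 + 62193 + 149470 + 111251 + 94269 + 57862 + 48565 + 69402 + 52510 + 135273 = 930286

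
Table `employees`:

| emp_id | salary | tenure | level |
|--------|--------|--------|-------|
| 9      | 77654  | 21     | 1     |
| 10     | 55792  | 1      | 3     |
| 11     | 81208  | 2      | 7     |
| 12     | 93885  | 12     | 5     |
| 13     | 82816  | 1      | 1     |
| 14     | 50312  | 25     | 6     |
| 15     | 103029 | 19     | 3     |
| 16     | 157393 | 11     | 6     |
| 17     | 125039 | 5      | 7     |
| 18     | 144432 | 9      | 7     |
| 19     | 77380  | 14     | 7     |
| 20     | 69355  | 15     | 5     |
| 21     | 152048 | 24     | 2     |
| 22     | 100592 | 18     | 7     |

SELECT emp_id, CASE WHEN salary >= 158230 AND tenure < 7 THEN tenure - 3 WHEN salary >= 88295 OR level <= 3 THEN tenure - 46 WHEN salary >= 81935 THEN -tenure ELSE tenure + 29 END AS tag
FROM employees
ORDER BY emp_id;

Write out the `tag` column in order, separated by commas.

emp_id=9: salary >= 88295 OR level <= 3 → -25
emp_id=10: salary >= 88295 OR level <= 3 → -45
emp_id=11: ELSE → 31
emp_id=12: salary >= 88295 OR level <= 3 → -34
emp_id=13: salary >= 88295 OR level <= 3 → -45
emp_id=14: ELSE → 54
emp_id=15: salary >= 88295 OR level <= 3 → -27
emp_id=16: salary >= 88295 OR level <= 3 → -35
emp_id=17: salary >= 88295 OR level <= 3 → -41
emp_id=18: salary >= 88295 OR level <= 3 → -37
emp_id=19: ELSE → 43
emp_id=20: ELSE → 44
emp_id=21: salary >= 88295 OR level <= 3 → -22
emp_id=22: salary >= 88295 OR level <= 3 → -28

-25, -45, 31, -34, -45, 54, -27, -35, -41, -37, 43, 44, -22, -28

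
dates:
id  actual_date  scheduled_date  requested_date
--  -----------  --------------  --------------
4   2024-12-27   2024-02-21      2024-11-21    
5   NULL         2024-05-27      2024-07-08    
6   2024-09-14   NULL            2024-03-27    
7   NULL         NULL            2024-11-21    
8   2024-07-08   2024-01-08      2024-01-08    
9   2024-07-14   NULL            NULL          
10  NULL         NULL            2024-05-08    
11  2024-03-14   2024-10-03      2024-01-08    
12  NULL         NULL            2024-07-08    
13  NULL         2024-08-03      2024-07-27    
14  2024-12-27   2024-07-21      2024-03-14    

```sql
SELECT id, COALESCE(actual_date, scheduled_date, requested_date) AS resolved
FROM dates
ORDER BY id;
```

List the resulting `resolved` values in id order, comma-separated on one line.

id=4: actual_date=2024-12-27 → 2024-12-27
id=5: actual_date=NULL, scheduled_date=2024-05-27 → 2024-05-27
id=6: actual_date=2024-09-14 → 2024-09-14
id=7: actual_date=NULL, scheduled_date=NULL, requested_date=2024-11-21 → 2024-11-21
id=8: actual_date=2024-07-08 → 2024-07-08
id=9: actual_date=2024-07-14 → 2024-07-14
id=10: actual_date=NULL, scheduled_date=NULL, requested_date=2024-05-08 → 2024-05-08
id=11: actual_date=2024-03-14 → 2024-03-14
id=12: actual_date=NULL, scheduled_date=NULL, requested_date=2024-07-08 → 2024-07-08
id=13: actual_date=NULL, scheduled_date=2024-08-03 → 2024-08-03
id=14: actual_date=2024-12-27 → 2024-12-27

2024-12-27, 2024-05-27, 2024-09-14, 2024-11-21, 2024-07-08, 2024-07-14, 2024-05-08, 2024-03-14, 2024-07-08, 2024-08-03, 2024-12-27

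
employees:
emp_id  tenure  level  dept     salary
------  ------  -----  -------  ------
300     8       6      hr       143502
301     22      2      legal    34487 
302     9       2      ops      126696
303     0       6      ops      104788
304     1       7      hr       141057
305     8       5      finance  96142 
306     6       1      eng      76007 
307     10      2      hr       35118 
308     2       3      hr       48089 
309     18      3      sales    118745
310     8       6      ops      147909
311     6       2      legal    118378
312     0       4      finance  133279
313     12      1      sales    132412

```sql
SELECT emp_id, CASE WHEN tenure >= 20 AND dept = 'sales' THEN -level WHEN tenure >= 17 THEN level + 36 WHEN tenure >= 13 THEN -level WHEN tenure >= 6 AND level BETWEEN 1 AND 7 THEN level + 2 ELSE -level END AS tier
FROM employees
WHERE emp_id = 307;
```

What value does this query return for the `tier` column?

4

emp_id = 307: tenure=10, level=2, dept=hr, salary=35118.
tenure >= 20 AND dept = 'sales' → false
tenure >= 17 → false
tenure >= 13 → false
tenure >= 6 AND level BETWEEN 1 AND 7 → true → 4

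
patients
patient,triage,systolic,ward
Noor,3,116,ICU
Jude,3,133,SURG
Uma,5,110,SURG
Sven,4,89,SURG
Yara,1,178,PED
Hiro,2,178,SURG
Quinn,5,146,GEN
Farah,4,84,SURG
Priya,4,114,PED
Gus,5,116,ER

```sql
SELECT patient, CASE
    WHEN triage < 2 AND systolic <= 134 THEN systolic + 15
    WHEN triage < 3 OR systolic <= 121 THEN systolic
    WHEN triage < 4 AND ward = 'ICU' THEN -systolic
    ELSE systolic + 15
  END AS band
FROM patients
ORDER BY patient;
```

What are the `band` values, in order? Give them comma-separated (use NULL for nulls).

84, 116, 178, 148, 116, 114, 161, 89, 110, 178

patient=Farah: triage < 3 OR systolic <= 121 → 84
patient=Gus: triage < 3 OR systolic <= 121 → 116
patient=Hiro: triage < 3 OR systolic <= 121 → 178
patient=Jude: ELSE → 148
patient=Noor: triage < 3 OR systolic <= 121 → 116
patient=Priya: triage < 3 OR systolic <= 121 → 114
patient=Quinn: ELSE → 161
patient=Sven: triage < 3 OR systolic <= 121 → 89
patient=Uma: triage < 3 OR systolic <= 121 → 110
patient=Yara: triage < 3 OR systolic <= 121 → 178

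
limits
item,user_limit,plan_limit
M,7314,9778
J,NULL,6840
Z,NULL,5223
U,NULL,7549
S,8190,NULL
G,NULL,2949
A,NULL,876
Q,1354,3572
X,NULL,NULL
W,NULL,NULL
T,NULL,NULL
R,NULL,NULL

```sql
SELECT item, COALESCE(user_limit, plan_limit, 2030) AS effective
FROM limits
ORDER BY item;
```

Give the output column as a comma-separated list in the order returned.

item=A: user_limit=NULL, plan_limit=876 → 876
item=G: user_limit=NULL, plan_limit=2949 → 2949
item=J: user_limit=NULL, plan_limit=6840 → 6840
item=M: user_limit=7314 → 7314
item=Q: user_limit=1354 → 1354
item=R: user_limit=NULL, plan_limit=NULL, → literal 2030 → 2030
item=S: user_limit=8190 → 8190
item=T: user_limit=NULL, plan_limit=NULL, → literal 2030 → 2030
item=U: user_limit=NULL, plan_limit=7549 → 7549
item=W: user_limit=NULL, plan_limit=NULL, → literal 2030 → 2030
item=X: user_limit=NULL, plan_limit=NULL, → literal 2030 → 2030
item=Z: user_limit=NULL, plan_limit=5223 → 5223

876, 2949, 6840, 7314, 1354, 2030, 8190, 2030, 7549, 2030, 2030, 5223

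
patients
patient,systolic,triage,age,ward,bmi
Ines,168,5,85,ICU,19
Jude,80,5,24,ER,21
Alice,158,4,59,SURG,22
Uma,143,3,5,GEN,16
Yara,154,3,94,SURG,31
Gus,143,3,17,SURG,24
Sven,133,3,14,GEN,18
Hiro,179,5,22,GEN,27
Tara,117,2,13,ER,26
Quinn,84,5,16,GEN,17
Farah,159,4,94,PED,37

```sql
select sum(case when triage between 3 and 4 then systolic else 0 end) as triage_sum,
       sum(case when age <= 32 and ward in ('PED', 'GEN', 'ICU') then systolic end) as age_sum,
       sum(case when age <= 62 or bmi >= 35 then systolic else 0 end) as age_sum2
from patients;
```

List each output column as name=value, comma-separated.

[triage_sum: triage between 3 and 4]
patient=Ines: ✗
patient=Jude: ✗
patient=Alice: ✓ → 158
patient=Uma: ✓ → 143
patient=Yara: ✓ → 154
patient=Gus: ✓ → 143
patient=Sven: ✓ → 133
patient=Hiro: ✗
patient=Tara: ✗
patient=Quinn: ✗
patient=Farah: ✓ → 159
triage_sum = 158 + 143 + 154 + 143 + 133 + 159 = 890
—
[age_sum: age <= 32 and ward in ('PED', 'GEN', 'ICU')]
patient=Ines: ✗
patient=Jude: ✗
patient=Alice: ✗
patient=Uma: ✓ → 143
patient=Yara: ✗
patient=Gus: ✗
patient=Sven: ✓ → 133
patient=Hiro: ✓ → 179
patient=Tara: ✗
patient=Quinn: ✓ → 84
patient=Farah: ✗
age_sum = 143 + 133 + 179 + 84 = 539
—
[age_sum2: age <= 62 or bmi >= 35]
patient=Ines: ✗
patient=Jude: ✓ → 80
patient=Alice: ✓ → 158
patient=Uma: ✓ → 143
patient=Yara: ✗
patient=Gus: ✓ → 143
patient=Sven: ✓ → 133
patient=Hiro: ✓ → 179
patient=Tara: ✓ → 117
patient=Quinn: ✓ → 84
patient=Farah: ✓ → 159
age_sum2 = 80 + 158 + 143 + 143 + 133 + 179 + 117 + 84 + 159 = 1196

triage_sum=890, age_sum=539, age_sum2=1196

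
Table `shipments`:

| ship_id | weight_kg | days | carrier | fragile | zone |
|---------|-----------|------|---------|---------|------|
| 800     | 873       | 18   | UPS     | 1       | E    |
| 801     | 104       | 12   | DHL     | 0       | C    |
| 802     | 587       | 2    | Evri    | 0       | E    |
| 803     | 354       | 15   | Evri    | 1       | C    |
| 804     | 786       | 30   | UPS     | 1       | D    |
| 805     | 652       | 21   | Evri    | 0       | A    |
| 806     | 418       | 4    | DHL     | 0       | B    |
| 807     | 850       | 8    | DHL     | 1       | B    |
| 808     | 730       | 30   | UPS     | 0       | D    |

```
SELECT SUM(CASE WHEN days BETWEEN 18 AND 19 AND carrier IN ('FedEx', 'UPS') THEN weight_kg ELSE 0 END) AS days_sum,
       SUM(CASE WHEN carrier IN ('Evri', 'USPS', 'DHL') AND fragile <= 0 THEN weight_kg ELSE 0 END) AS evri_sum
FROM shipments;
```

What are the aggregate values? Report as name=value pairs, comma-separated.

[days_sum: days BETWEEN 18 AND 19 AND carrier IN ('FedEx', 'UPS')]
ship_id=800: ✓ → 873
ship_id=801: ✗
ship_id=802: ✗
ship_id=803: ✗
ship_id=804: ✗
ship_id=805: ✗
ship_id=806: ✗
ship_id=807: ✗
ship_id=808: ✗
days_sum = 873
—
[evri_sum: carrier IN ('Evri', 'USPS', 'DHL') AND fragile <= 0]
ship_id=800: ✗
ship_id=801: ✓ → 104
ship_id=802: ✓ → 587
ship_id=803: ✗
ship_id=804: ✗
ship_id=805: ✓ → 652
ship_id=806: ✓ → 418
ship_id=807: ✗
ship_id=808: ✗
evri_sum = 104 + 587 + 652 + 418 = 1761

days_sum=873, evri_sum=1761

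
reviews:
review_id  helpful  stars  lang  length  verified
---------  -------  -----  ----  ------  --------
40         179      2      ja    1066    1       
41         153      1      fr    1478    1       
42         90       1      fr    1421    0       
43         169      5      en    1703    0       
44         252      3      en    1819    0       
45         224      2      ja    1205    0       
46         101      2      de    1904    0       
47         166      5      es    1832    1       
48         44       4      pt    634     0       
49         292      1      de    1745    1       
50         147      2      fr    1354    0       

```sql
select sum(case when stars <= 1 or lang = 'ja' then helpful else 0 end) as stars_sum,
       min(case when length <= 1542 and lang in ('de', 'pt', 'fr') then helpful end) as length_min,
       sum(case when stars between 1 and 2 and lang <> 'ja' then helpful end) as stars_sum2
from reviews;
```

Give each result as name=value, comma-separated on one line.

stars_sum=938, length_min=44, stars_sum2=783

[stars_sum: stars <= 1 or lang = 'ja']
review_id=40: ✓ → 179
review_id=41: ✓ → 153
review_id=42: ✓ → 90
review_id=43: ✗
review_id=44: ✗
review_id=45: ✓ → 224
review_id=46: ✗
review_id=47: ✗
review_id=48: ✗
review_id=49: ✓ → 292
review_id=50: ✗
stars_sum = 179 + 153 + 90 + 224 + 292 = 938
—
[length_min: length <= 1542 and lang in ('de', 'pt', 'fr')]
review_id=40: ✗
review_id=41: ✓ → 153
review_id=42: ✓ → 90
review_id=43: ✗
review_id=44: ✗
review_id=45: ✗
review_id=46: ✗
review_id=47: ✗
review_id=48: ✓ → 44
review_id=49: ✗
review_id=50: ✓ → 147
length_min = MIN(153, 90, 44, 147) = 44
—
[stars_sum2: stars between 1 and 2 and lang <> 'ja']
review_id=40: ✗
review_id=41: ✓ → 153
review_id=42: ✓ → 90
review_id=43: ✗
review_id=44: ✗
review_id=45: ✗
review_id=46: ✓ → 101
review_id=47: ✗
review_id=48: ✗
review_id=49: ✓ → 292
review_id=50: ✓ → 147
stars_sum2 = 153 + 90 + 101 + 292 + 147 = 783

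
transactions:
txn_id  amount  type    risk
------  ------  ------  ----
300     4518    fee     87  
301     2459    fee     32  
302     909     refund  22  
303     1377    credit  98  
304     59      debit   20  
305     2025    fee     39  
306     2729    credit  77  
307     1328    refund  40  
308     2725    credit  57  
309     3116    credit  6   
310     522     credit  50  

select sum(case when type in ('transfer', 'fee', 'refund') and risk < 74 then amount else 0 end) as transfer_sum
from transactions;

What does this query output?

6721

txn_id=300: ✗
txn_id=301: ✓ → 2459
txn_id=302: ✓ → 909
txn_id=303: ✗
txn_id=304: ✗
txn_id=305: ✓ → 2025
txn_id=306: ✗
txn_id=307: ✓ → 1328
txn_id=308: ✗
txn_id=309: ✗
txn_id=310: ✗
transfer_sum = 2459 + 909 + 2025 + 1328 = 6721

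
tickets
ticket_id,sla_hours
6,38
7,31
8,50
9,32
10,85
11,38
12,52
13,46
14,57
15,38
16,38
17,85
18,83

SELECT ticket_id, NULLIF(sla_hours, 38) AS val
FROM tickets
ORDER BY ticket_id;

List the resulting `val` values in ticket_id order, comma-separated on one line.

ticket_id=6: sla_hours=38 vs 38: equal → NULL
ticket_id=7: sla_hours=31 vs 38: differ → 31
ticket_id=8: sla_hours=50 vs 38: differ → 50
ticket_id=9: sla_hours=32 vs 38: differ → 32
ticket_id=10: sla_hours=85 vs 38: differ → 85
ticket_id=11: sla_hours=38 vs 38: equal → NULL
ticket_id=12: sla_hours=52 vs 38: differ → 52
ticket_id=13: sla_hours=46 vs 38: differ → 46
ticket_id=14: sla_hours=57 vs 38: differ → 57
ticket_id=15: sla_hours=38 vs 38: equal → NULL
ticket_id=16: sla_hours=38 vs 38: equal → NULL
ticket_id=17: sla_hours=85 vs 38: differ → 85
ticket_id=18: sla_hours=83 vs 38: differ → 83

NULL, 31, 50, 32, 85, NULL, 52, 46, 57, NULL, NULL, 85, 83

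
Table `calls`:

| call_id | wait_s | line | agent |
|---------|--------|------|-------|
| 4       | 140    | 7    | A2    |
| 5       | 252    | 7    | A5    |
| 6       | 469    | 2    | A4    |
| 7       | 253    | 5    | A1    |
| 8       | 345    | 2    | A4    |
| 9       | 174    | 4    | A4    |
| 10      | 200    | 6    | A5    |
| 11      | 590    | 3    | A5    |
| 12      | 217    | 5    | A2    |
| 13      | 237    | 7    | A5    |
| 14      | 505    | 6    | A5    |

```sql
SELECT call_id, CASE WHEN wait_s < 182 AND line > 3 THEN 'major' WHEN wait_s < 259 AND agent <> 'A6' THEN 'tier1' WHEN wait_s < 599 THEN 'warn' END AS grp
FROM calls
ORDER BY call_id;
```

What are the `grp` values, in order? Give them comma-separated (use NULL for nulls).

call_id=4: wait_s < 182 AND line > 3 → major
call_id=5: wait_s < 259 AND agent <> 'A6' → tier1
call_id=6: wait_s < 599 → warn
call_id=7: wait_s < 259 AND agent <> 'A6' → tier1
call_id=8: wait_s < 599 → warn
call_id=9: wait_s < 182 AND line > 3 → major
call_id=10: wait_s < 259 AND agent <> 'A6' → tier1
call_id=11: wait_s < 599 → warn
call_id=12: wait_s < 259 AND agent <> 'A6' → tier1
call_id=13: wait_s < 259 AND agent <> 'A6' → tier1
call_id=14: wait_s < 599 → warn

major, tier1, warn, tier1, warn, major, tier1, warn, tier1, tier1, warn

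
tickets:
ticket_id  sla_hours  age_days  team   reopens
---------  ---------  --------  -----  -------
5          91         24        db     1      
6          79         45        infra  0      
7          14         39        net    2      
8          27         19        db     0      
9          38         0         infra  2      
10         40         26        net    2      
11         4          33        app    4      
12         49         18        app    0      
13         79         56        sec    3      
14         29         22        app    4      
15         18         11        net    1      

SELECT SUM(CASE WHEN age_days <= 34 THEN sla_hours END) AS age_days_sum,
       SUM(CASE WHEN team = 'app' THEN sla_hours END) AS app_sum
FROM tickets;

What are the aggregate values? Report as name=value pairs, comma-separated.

age_days_sum=296, app_sum=82

[age_days_sum: age_days <= 34]
ticket_id=5: ✓ → 91
ticket_id=6: ✗
ticket_id=7: ✗
ticket_id=8: ✓ → 27
ticket_id=9: ✓ → 38
ticket_id=10: ✓ → 40
ticket_id=11: ✓ → 4
ticket_id=12: ✓ → 49
ticket_id=13: ✗
ticket_id=14: ✓ → 29
ticket_id=15: ✓ → 18
age_days_sum = 91 + 27 + 38 + 40 + 4 + 49 + 29 + 18 = 296
—
[app_sum: team = 'app']
ticket_id=5: ✗
ticket_id=6: ✗
ticket_id=7: ✗
ticket_id=8: ✗
ticket_id=9: ✗
ticket_id=10: ✗
ticket_id=11: ✓ → 4
ticket_id=12: ✓ → 49
ticket_id=13: ✗
ticket_id=14: ✓ → 29
ticket_id=15: ✗
app_sum = 4 + 49 + 29 = 82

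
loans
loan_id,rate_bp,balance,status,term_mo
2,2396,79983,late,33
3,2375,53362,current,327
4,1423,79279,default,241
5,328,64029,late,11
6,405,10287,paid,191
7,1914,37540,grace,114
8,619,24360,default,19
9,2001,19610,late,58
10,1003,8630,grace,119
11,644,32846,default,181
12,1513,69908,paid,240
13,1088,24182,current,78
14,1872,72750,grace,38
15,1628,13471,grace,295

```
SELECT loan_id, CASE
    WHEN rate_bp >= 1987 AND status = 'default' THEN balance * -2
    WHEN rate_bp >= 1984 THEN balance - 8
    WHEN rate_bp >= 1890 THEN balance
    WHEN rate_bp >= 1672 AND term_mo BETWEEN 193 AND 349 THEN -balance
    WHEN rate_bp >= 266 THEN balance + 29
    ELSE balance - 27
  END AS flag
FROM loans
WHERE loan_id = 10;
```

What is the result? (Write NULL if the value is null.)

8659

loan_id = 10: rate_bp=1003, balance=8630, status=grace, term_mo=119.
rate_bp >= 1987 AND status = 'default' → false
rate_bp >= 1984 → false
rate_bp >= 1890 → false
rate_bp >= 1672 AND term_mo BETWEEN 193 AND 349 → false
rate_bp >= 266 → true → 8659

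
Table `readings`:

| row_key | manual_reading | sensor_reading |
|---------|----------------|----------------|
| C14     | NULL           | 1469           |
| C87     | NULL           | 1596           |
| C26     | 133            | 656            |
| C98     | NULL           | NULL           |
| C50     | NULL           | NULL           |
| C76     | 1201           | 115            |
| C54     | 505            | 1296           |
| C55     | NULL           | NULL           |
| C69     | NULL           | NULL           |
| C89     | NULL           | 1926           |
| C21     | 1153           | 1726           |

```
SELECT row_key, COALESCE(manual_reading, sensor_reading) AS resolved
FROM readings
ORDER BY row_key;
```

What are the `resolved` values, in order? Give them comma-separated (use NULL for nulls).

row_key=C14: manual_reading=NULL, sensor_reading=1469 → 1469
row_key=C21: manual_reading=1153 → 1153
row_key=C26: manual_reading=133 → 133
row_key=C50: manual_reading=NULL, sensor_reading=NULL (all NULL) → NULL
row_key=C54: manual_reading=505 → 505
row_key=C55: manual_reading=NULL, sensor_reading=NULL (all NULL) → NULL
row_key=C69: manual_reading=NULL, sensor_reading=NULL (all NULL) → NULL
row_key=C76: manual_reading=1201 → 1201
row_key=C87: manual_reading=NULL, sensor_reading=1596 → 1596
row_key=C89: manual_reading=NULL, sensor_reading=1926 → 1926
row_key=C98: manual_reading=NULL, sensor_reading=NULL (all NULL) → NULL

1469, 1153, 133, NULL, 505, NULL, NULL, 1201, 1596, 1926, NULL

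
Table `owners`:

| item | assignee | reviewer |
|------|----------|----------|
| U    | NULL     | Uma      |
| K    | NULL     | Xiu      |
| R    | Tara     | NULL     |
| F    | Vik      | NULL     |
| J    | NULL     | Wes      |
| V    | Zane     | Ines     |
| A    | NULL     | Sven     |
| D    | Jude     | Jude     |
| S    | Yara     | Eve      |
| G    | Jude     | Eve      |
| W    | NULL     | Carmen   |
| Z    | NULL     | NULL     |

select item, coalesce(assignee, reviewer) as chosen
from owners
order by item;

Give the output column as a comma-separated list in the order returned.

item=A: assignee=NULL, reviewer=Sven → Sven
item=D: assignee=Jude → Jude
item=F: assignee=Vik → Vik
item=G: assignee=Jude → Jude
item=J: assignee=NULL, reviewer=Wes → Wes
item=K: assignee=NULL, reviewer=Xiu → Xiu
item=R: assignee=Tara → Tara
item=S: assignee=Yara → Yara
item=U: assignee=NULL, reviewer=Uma → Uma
item=V: assignee=Zane → Zane
item=W: assignee=NULL, reviewer=Carmen → Carmen
item=Z: assignee=NULL, reviewer=NULL (all NULL) → NULL

Sven, Jude, Vik, Jude, Wes, Xiu, Tara, Yara, Uma, Zane, Carmen, NULL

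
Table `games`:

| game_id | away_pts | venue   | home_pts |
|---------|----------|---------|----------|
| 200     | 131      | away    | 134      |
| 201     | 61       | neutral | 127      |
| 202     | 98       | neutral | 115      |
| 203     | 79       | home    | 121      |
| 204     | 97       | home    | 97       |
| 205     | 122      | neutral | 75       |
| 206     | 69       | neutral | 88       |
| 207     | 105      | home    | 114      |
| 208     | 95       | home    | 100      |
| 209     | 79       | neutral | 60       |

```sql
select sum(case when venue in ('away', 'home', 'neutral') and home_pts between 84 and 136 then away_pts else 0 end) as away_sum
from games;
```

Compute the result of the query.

735

game_id=200: ✓ → 131
game_id=201: ✓ → 61
game_id=202: ✓ → 98
game_id=203: ✓ → 79
game_id=204: ✓ → 97
game_id=205: ✗
game_id=206: ✓ → 69
game_id=207: ✓ → 105
game_id=208: ✓ → 95
game_id=209: ✗
away_sum = 131 + 61 + 98 + 79 + 97 + 69 + 105 + 95 = 735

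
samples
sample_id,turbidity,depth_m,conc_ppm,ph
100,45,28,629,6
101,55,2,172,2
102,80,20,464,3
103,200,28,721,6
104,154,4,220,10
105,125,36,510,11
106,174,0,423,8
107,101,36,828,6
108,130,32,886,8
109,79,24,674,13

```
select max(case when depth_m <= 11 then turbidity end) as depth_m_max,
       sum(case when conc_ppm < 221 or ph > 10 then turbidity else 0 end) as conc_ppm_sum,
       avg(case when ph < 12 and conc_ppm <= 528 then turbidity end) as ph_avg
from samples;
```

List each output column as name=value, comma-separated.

depth_m_max=174, conc_ppm_sum=413, ph_avg=117.6

[depth_m_max: depth_m <= 11]
sample_id=100: ✗
sample_id=101: ✓ → 55
sample_id=102: ✗
sample_id=103: ✗
sample_id=104: ✓ → 154
sample_id=105: ✗
sample_id=106: ✓ → 174
sample_id=107: ✗
sample_id=108: ✗
sample_id=109: ✗
depth_m_max = MAX(55, 154, 174) = 174
—
[conc_ppm_sum: conc_ppm < 221 or ph > 10]
sample_id=100: ✗
sample_id=101: ✓ → 55
sample_id=102: ✗
sample_id=103: ✗
sample_id=104: ✓ → 154
sample_id=105: ✓ → 125
sample_id=106: ✗
sample_id=107: ✗
sample_id=108: ✗
sample_id=109: ✓ → 79
conc_ppm_sum = 55 + 154 + 125 + 79 = 413
—
[ph_avg: ph < 12 and conc_ppm <= 528]
sample_id=100: ✗
sample_id=101: ✓ → 55
sample_id=102: ✓ → 80
sample_id=103: ✗
sample_id=104: ✓ → 154
sample_id=105: ✓ → 125
sample_id=106: ✓ → 174
sample_id=107: ✗
sample_id=108: ✗
sample_id=109: ✗
ph_avg = (55 + 80 + 154 + 125 + 174) / 5 = 117.6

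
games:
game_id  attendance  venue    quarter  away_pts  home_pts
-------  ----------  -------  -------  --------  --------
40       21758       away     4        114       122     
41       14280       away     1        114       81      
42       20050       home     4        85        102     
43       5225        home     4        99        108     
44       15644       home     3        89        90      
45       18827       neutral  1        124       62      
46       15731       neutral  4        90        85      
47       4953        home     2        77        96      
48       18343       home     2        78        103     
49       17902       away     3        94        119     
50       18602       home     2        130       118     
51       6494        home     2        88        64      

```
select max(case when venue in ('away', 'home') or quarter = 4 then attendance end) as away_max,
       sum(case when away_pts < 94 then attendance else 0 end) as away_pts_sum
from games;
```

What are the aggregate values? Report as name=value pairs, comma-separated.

[away_max: venue in ('away', 'home') or quarter = 4]
game_id=40: ✓ → 21758
game_id=41: ✓ → 14280
game_id=42: ✓ → 20050
game_id=43: ✓ → 5225
game_id=44: ✓ → 15644
game_id=45: ✗
game_id=46: ✓ → 15731
game_id=47: ✓ → 4953
game_id=48: ✓ → 18343
game_id=49: ✓ → 17902
game_id=50: ✓ → 18602
game_id=51: ✓ → 6494
away_max = MAX(21758, 14280, 20050, 5225, 15644, 15731, 4953, 18343, 17902, 18602, 6494) = 21758
—
[away_pts_sum: away_pts < 94]
game_id=40: ✗
game_id=41: ✗
game_id=42: ✓ → 20050
game_id=43: ✗
game_id=44: ✓ → 15644
game_id=45: ✗
game_id=46: ✓ → 15731
game_id=47: ✓ → 4953
game_id=48: ✓ → 18343
game_id=49: ✗
game_id=50: ✗
game_id=51: ✓ → 6494
away_pts_sum = 20050 + 15644 + 15731 + 4953 + 18343 + 6494 = 81215

away_max=21758, away_pts_sum=81215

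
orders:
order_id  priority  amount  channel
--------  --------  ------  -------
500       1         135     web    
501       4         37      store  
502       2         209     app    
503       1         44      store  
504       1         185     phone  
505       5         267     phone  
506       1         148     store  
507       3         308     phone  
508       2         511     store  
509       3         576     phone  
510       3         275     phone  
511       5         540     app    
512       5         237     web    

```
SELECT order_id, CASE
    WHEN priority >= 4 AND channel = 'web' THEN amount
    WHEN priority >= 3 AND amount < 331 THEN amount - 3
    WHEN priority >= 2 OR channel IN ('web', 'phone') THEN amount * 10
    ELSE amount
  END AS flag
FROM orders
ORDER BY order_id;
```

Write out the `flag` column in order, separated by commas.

1350, 34, 2090, 44, 1850, 264, 148, 305, 5110, 5760, 272, 5400, 237

order_id=500: priority >= 2 OR channel IN ('web', 'phone') → 1350
order_id=501: priority >= 3 AND amount < 331 → 34
order_id=502: priority >= 2 OR channel IN ('web', 'phone') → 2090
order_id=503: ELSE → 44
order_id=504: priority >= 2 OR channel IN ('web', 'phone') → 1850
order_id=505: priority >= 3 AND amount < 331 → 264
order_id=506: ELSE → 148
order_id=507: priority >= 3 AND amount < 331 → 305
order_id=508: priority >= 2 OR channel IN ('web', 'phone') → 5110
order_id=509: priority >= 2 OR channel IN ('web', 'phone') → 5760
order_id=510: priority >= 3 AND amount < 331 → 272
order_id=511: priority >= 2 OR channel IN ('web', 'phone') → 5400
order_id=512: priority >= 4 AND channel = 'web' → 237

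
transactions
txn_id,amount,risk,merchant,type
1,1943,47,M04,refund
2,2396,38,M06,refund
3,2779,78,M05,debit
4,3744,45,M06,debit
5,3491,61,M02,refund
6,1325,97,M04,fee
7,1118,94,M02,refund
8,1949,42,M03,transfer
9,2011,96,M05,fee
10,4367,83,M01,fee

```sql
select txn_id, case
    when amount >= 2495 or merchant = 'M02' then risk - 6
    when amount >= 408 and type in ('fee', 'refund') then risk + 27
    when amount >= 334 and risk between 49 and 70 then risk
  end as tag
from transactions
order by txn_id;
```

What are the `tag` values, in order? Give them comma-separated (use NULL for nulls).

74, 65, 72, 39, 55, 124, 88, NULL, 123, 77

txn_id=1: amount >= 408 and type in ('fee', 'refund') → 74
txn_id=2: amount >= 408 and type in ('fee', 'refund') → 65
txn_id=3: amount >= 2495 or merchant = 'M02' → 72
txn_id=4: amount >= 2495 or merchant = 'M02' → 39
txn_id=5: amount >= 2495 or merchant = 'M02' → 55
txn_id=6: amount >= 408 and type in ('fee', 'refund') → 124
txn_id=7: amount >= 2495 or merchant = 'M02' → 88
txn_id=8: (no match → NULL) → NULL
txn_id=9: amount >= 408 and type in ('fee', 'refund') → 123
txn_id=10: amount >= 2495 or merchant = 'M02' → 77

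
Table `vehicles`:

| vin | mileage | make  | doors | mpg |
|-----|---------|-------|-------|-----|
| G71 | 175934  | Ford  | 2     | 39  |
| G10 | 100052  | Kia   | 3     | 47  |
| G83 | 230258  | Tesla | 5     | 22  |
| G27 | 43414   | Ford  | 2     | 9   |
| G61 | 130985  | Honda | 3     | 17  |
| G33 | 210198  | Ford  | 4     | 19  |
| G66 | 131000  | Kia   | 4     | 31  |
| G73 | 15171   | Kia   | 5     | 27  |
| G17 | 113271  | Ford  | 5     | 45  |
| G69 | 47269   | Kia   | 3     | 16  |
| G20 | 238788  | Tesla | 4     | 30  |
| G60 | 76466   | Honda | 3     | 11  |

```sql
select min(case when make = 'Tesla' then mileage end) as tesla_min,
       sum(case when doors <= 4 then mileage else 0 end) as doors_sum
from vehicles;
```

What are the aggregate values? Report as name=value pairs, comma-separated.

tesla_min=230258, doors_sum=1154106

[tesla_min: make = 'Tesla']
vin=G71: ✗
vin=G10: ✗
vin=G83: ✓ → 230258
vin=G27: ✗
vin=G61: ✗
vin=G33: ✗
vin=G66: ✗
vin=G73: ✗
vin=G17: ✗
vin=G69: ✗
vin=G20: ✓ → 238788
vin=G60: ✗
tesla_min = MIN(230258, 238788) = 230258
—
[doors_sum: doors <= 4]
vin=G71: ✓ → 175934
vin=G10: ✓ → 100052
vin=G83: ✗
vin=G27: ✓ → 43414
vin=G61: ✓ → 130985
vin=G33: ✓ → 210198
vin=G66: ✓ → 131000
vin=G73: ✗
vin=G17: ✗
vin=G69: ✓ → 47269
vin=G20: ✓ → 238788
vin=G60: ✓ → 76466
doors_sum = 175934 + 100052 + 43414 + 130985 + 210198 + 131000 + 47269 + 238788 + 76466 = 1154106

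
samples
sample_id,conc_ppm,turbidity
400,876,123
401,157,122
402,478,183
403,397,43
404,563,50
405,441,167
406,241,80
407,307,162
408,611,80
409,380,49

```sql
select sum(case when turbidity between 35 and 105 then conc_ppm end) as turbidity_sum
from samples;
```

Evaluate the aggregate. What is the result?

sample_id=400: ✗
sample_id=401: ✗
sample_id=402: ✗
sample_id=403: ✓ → 397
sample_id=404: ✓ → 563
sample_id=405: ✗
sample_id=406: ✓ → 241
sample_id=407: ✗
sample_id=408: ✓ → 611
sample_id=409: ✓ → 380
turbidity_sum = 397 + 563 + 241 + 611 + 380 = 2192

2192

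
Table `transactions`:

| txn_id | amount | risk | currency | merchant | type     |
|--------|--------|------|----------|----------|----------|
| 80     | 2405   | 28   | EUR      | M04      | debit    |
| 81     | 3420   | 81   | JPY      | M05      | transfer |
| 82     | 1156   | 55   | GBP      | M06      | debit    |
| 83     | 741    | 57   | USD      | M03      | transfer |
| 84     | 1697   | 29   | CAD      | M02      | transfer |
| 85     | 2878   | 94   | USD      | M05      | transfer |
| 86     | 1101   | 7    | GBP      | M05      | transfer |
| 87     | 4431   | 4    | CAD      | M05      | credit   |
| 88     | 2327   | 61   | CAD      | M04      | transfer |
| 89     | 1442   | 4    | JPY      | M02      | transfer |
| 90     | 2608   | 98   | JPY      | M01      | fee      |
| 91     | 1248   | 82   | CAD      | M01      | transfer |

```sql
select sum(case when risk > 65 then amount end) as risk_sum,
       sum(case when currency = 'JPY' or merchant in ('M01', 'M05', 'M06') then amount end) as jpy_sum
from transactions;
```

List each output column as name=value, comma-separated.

[risk_sum: risk > 65]
txn_id=80: ✗
txn_id=81: ✓ → 3420
txn_id=82: ✗
txn_id=83: ✗
txn_id=84: ✗
txn_id=85: ✓ → 2878
txn_id=86: ✗
txn_id=87: ✗
txn_id=88: ✗
txn_id=89: ✗
txn_id=90: ✓ → 2608
txn_id=91: ✓ → 1248
risk_sum = 3420 + 2878 + 2608 + 1248 = 10154
—
[jpy_sum: currency = 'JPY' or merchant in ('M01', 'M05', 'M06')]
txn_id=80: ✗
txn_id=81: ✓ → 3420
txn_id=82: ✓ → 1156
txn_id=83: ✗
txn_id=84: ✗
txn_id=85: ✓ → 2878
txn_id=86: ✓ → 1101
txn_id=87: ✓ → 4431
txn_id=88: ✗
txn_id=89: ✓ → 1442
txn_id=90: ✓ → 2608
txn_id=91: ✓ → 1248
jpy_sum = 3420 + 1156 + 2878 + 1101 + 4431 + 1442 + 2608 + 1248 = 18284

risk_sum=10154, jpy_sum=18284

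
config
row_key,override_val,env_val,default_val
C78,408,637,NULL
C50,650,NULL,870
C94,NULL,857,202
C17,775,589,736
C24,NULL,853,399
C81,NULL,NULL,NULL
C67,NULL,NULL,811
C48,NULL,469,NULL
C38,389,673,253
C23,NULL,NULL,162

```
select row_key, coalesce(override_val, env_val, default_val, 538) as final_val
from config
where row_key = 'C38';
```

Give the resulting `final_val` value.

389

row_key = C38: override_val=389, env_val=673, default_val=253.
override_val=389 → 389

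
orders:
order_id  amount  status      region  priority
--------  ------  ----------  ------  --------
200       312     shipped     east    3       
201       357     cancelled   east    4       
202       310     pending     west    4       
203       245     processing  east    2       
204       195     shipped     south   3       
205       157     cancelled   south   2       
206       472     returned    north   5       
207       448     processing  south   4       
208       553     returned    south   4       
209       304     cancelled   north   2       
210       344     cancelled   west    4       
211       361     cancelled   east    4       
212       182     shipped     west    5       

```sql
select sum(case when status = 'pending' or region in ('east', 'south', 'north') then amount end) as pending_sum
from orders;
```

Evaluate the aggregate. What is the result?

order_id=200: ✓ → 312
order_id=201: ✓ → 357
order_id=202: ✓ → 310
order_id=203: ✓ → 245
order_id=204: ✓ → 195
order_id=205: ✓ → 157
order_id=206: ✓ → 472
order_id=207: ✓ → 448
order_id=208: ✓ → 553
order_id=209: ✓ → 304
order_id=210: ✗
order_id=211: ✓ → 361
order_id=212: ✗
pending_sum = 312 + 357 + 310 + 245 + 195 + 157 + 472 + 448 + 553 + 304 + 361 = 3714

3714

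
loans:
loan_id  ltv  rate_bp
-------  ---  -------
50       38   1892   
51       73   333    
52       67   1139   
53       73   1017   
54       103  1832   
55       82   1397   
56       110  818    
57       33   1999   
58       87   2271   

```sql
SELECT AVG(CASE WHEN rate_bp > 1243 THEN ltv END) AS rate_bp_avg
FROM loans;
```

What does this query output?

68.6

loan_id=50: ✓ → 38
loan_id=51: ✗
loan_id=52: ✗
loan_id=53: ✗
loan_id=54: ✓ → 103
loan_id=55: ✓ → 82
loan_id=56: ✗
loan_id=57: ✓ → 33
loan_id=58: ✓ → 87
rate_bp_avg = (38 + 103 + 82 + 33 + 87) / 5 = 68.6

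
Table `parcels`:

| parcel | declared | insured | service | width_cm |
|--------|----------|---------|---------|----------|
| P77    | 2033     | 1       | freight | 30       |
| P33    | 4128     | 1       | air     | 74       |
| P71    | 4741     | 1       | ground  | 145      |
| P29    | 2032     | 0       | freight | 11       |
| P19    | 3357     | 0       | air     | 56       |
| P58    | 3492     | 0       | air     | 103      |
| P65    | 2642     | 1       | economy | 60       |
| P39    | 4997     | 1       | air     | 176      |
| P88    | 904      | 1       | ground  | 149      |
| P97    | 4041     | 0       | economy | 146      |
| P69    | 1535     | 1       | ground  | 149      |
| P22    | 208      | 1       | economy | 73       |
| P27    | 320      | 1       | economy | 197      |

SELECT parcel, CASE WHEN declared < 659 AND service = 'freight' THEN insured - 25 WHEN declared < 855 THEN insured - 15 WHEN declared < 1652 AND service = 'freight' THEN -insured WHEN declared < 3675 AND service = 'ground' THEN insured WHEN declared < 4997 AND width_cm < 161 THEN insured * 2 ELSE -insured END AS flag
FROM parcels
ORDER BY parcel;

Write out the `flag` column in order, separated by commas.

0, -14, -14, 0, 2, -1, 0, 2, 1, 2, 2, 1, 0

parcel=P19: declared < 4997 AND width_cm < 161 → 0
parcel=P22: declared < 855 → -14
parcel=P27: declared < 855 → -14
parcel=P29: declared < 4997 AND width_cm < 161 → 0
parcel=P33: declared < 4997 AND width_cm < 161 → 2
parcel=P39: ELSE → -1
parcel=P58: declared < 4997 AND width_cm < 161 → 0
parcel=P65: declared < 4997 AND width_cm < 161 → 2
parcel=P69: declared < 3675 AND service = 'ground' → 1
parcel=P71: declared < 4997 AND width_cm < 161 → 2
parcel=P77: declared < 4997 AND width_cm < 161 → 2
parcel=P88: declared < 3675 AND service = 'ground' → 1
parcel=P97: declared < 4997 AND width_cm < 161 → 0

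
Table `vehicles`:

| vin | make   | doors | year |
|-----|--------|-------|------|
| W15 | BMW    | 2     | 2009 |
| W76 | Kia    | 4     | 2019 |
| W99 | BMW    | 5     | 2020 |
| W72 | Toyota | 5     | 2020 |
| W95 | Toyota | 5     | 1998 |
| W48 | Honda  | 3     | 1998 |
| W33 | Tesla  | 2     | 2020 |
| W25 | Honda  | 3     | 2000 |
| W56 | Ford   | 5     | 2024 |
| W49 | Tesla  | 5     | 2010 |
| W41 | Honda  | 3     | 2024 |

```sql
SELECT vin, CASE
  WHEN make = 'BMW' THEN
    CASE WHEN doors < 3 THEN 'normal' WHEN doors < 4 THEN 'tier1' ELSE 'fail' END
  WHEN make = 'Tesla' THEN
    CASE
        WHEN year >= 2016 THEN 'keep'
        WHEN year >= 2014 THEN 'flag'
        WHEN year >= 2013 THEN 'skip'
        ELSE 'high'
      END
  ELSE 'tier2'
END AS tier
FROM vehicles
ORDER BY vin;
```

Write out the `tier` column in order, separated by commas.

normal, tier2, keep, tier2, tier2, high, tier2, tier2, tier2, tier2, fail

vin=W15: make='BMW' → inner[doors < 3] → normal
vin=W25: make='Honda' → outer ELSE → tier2
vin=W33: make='Tesla' → inner[year >= 2016] → keep
vin=W41: make='Honda' → outer ELSE → tier2
vin=W48: make='Honda' → outer ELSE → tier2
vin=W49: make='Tesla' → inner[ELSE] → high
vin=W56: make='Ford' → outer ELSE → tier2
vin=W72: make='Toyota' → outer ELSE → tier2
vin=W76: make='Kia' → outer ELSE → tier2
vin=W95: make='Toyota' → outer ELSE → tier2
vin=W99: make='BMW' → inner[ELSE] → fail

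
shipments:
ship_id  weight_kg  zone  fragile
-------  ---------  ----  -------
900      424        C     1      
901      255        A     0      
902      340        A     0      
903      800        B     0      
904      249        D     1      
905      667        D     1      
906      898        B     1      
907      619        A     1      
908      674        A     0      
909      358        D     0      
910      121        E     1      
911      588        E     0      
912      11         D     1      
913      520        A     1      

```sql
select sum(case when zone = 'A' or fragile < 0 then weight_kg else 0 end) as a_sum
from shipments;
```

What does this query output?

2408

ship_id=900: ✗
ship_id=901: ✓ → 255
ship_id=902: ✓ → 340
ship_id=903: ✗
ship_id=904: ✗
ship_id=905: ✗
ship_id=906: ✗
ship_id=907: ✓ → 619
ship_id=908: ✓ → 674
ship_id=909: ✗
ship_id=910: ✗
ship_id=911: ✗
ship_id=912: ✗
ship_id=913: ✓ → 520
a_sum = 255 + 340 + 619 + 674 + 520 = 2408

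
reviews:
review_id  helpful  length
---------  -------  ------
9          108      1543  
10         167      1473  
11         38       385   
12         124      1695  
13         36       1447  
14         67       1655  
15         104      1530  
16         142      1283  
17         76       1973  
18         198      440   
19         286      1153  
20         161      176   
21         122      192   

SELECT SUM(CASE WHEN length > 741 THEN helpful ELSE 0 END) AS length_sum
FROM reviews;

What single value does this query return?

review_id=9: ✓ → 108
review_id=10: ✓ → 167
review_id=11: ✗
review_id=12: ✓ → 124
review_id=13: ✓ → 36
review_id=14: ✓ → 67
review_id=15: ✓ → 104
review_id=16: ✓ → 142
review_id=17: ✓ → 76
review_id=18: ✗
review_id=19: ✓ → 286
review_id=20: ✗
review_id=21: ✗
length_sum = 108 + 167 + 124 + 36 + 67 + 104 + 142 + 76 + 286 = 1110

1110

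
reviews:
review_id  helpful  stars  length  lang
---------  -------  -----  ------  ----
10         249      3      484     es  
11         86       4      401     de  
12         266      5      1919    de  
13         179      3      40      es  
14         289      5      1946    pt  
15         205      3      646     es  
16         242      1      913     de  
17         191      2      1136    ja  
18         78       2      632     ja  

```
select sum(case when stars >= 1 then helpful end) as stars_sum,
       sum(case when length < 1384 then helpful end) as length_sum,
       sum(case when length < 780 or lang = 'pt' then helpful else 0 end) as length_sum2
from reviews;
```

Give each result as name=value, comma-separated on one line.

stars_sum=1785, length_sum=1230, length_sum2=1086

[stars_sum: stars >= 1]
review_id=10: ✓ → 249
review_id=11: ✓ → 86
review_id=12: ✓ → 266
review_id=13: ✓ → 179
review_id=14: ✓ → 289
review_id=15: ✓ → 205
review_id=16: ✓ → 242
review_id=17: ✓ → 191
review_id=18: ✓ → 78
stars_sum = 249 + 86 + 266 + 179 + 289 + 205 + 242 + 191 + 78 = 1785
—
[length_sum: length < 1384]
review_id=10: ✓ → 249
review_id=11: ✓ → 86
review_id=12: ✗
review_id=13: ✓ → 179
review_id=14: ✗
review_id=15: ✓ → 205
review_id=16: ✓ → 242
review_id=17: ✓ → 191
review_id=18: ✓ → 78
length_sum = 249 + 86 + 179 + 205 + 242 + 191 + 78 = 1230
—
[length_sum2: length < 780 or lang = 'pt']
review_id=10: ✓ → 249
review_id=11: ✓ → 86
review_id=12: ✗
review_id=13: ✓ → 179
review_id=14: ✓ → 289
review_id=15: ✓ → 205
review_id=16: ✗
review_id=17: ✗
review_id=18: ✓ → 78
length_sum2 = 249 + 86 + 179 + 289 + 205 + 78 = 1086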